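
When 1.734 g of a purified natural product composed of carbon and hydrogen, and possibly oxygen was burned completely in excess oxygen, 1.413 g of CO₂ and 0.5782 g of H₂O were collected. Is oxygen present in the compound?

yes

mol C = 1.413 g CO₂ ÷ 44.009 g/mol = 0.032107 mol
mol H = 2 × 0.5782 g H₂O ÷ 18.015 g/mol = 0.064191 mol
C and H account for only 0.45034 g of the 1.734 g sample; the remaining 1.2837 g must be oxygen.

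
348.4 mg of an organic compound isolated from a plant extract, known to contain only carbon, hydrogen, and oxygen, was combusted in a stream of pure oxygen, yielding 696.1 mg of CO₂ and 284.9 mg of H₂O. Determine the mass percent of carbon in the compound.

mol C = 0.6961 g CO₂ ÷ 44.009 g/mol = 0.015817 mol
mol H = 2 × 0.2849 g H₂O ÷ 18.015 g/mol = 0.031629 mol
mass O = 0.3484 − (0.18998 + 0.031882) = 0.12654 g → mol O = 0.12654 ÷ 15.999 = 0.0079091 mol
mass % C = 0.18998 g ÷ 0.3484 g × 100%

54.53%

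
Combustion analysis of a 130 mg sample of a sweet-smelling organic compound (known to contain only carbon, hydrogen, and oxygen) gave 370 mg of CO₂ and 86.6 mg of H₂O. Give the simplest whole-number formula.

C7H8O

mol C = 0.370 g CO₂ ÷ 44.009 g/mol = 0.008407 mol
mol H = 2 × 0.0866 g H₂O ÷ 18.015 g/mol = 0.009614 mol
mass O = 0.130 − (0.1010 + 0.009691) = 0.01933 g → mol O = 0.01933 ÷ 15.999 = 0.001208 mol
Divide by the smallest (0.001208 mol): C 6.959, H 7.958, O 1.000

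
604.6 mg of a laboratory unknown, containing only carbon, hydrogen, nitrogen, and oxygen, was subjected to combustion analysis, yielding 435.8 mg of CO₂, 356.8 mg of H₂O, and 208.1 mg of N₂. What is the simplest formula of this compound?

C2H8N3O3

mol C = 0.4358 g CO₂ ÷ 44.009 g/mol = 0.0099025 mol
mol H = 2 × 0.3568 g H₂O ÷ 18.015 g/mol = 0.039611 mol
mol N = 2 × 0.2081 g N₂ ÷ 28.014 g/mol = 0.014857 mol
mass O = 0.6046 − (0.11894 + 0.039928 + 0.20810) = 0.23763 g → mol O = 0.23763 ÷ 15.999 = 0.014853 mol
Divide by the smallest (0.0099025 mol): C 1.000, H 4.000, N 1.500, O 1.500
Multiplying each by 2 gives whole numbers: C 2.00, H 8.00, N 3.00, O 3.00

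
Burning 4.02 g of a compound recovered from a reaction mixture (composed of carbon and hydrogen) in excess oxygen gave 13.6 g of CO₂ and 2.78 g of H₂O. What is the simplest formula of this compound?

CH

mol C = 13.6 g CO₂ ÷ 44.009 g/mol = 0.3090 mol
mol H = 2 × 2.78 g H₂O ÷ 18.015 g/mol = 0.3086 mol
Divide by the smallest (0.3086 mol): C 1.001, H 1.000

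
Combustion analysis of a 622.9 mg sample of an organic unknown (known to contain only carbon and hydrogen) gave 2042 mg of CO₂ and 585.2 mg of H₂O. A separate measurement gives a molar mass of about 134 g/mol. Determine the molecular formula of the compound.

C10H14

mol C = 2.042 g CO₂ ÷ 44.009 g/mol = 0.046400 mol
mol H = 2 × 0.5852 g H₂O ÷ 18.015 g/mol = 0.064968 mol
Divide by the smallest (0.046400 mol): C 1.000, H 1.400
Multiplying each by 5 gives whole numbers: C 5.00, H 7.00
Empirical formula: C5H7
Empirical-formula mass = 67.11 g/mol; 134 ÷ 67.11 ≈ 2, so the molecular formula is C10H14.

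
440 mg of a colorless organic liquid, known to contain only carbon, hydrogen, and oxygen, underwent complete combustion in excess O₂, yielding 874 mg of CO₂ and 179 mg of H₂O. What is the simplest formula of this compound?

mol C = 0.874 g CO₂ ÷ 44.009 g/mol = 0.01986 mol
mol H = 2 × 0.179 g H₂O ÷ 18.015 g/mol = 0.01987 mol
mass O = 0.440 − (0.2385 + 0.02003) = 0.1814 g → mol O = 0.1814 ÷ 15.999 = 0.01134 mol
Divide by the smallest (0.01134 mol): C 1.751, H 1.752, O 1.000
Multiplying each by 4 gives whole numbers: C 7.00, H 7.01, O 4.00

C7H7O4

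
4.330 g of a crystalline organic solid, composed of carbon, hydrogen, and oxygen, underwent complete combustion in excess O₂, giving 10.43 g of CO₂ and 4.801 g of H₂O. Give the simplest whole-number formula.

C4H9O

mol C = 10.43 g CO₂ ÷ 44.009 g/mol = 0.23700 mol
mol H = 2 × 4.801 g H₂O ÷ 18.015 g/mol = 0.53300 mol
mass O = 4.330 − (2.8466 + 0.53726) = 0.94617 g → mol O = 0.94617 ÷ 15.999 = 0.059139 mol
Divide by the smallest (0.059139 mol): C 4.007, H 9.013, O 1.000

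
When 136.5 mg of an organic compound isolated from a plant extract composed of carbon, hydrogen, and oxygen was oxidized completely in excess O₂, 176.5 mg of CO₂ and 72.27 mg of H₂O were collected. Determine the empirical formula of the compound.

mol C = 0.1765 g CO₂ ÷ 44.009 g/mol = 0.0040105 mol
mol H = 2 × 0.07227 g H₂O ÷ 18.015 g/mol = 0.0080233 mol
mass O = 0.1365 − (0.048171 + 0.0080875) = 0.080242 g → mol O = 0.080242 ÷ 15.999 = 0.0050154 mol
Divide by the smallest (0.0040105 mol): C 1.000, H 2.001, O 1.251
Multiplying each by 4 gives whole numbers: C 4.00, H 8.00, O 5.00

C4H8O5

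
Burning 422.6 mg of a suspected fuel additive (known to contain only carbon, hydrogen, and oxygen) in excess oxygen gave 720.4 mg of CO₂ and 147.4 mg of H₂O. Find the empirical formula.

C5H5O4

mol C = 0.7204 g CO₂ ÷ 44.009 g/mol = 0.016369 mol
mol H = 2 × 0.1474 g H₂O ÷ 18.015 g/mol = 0.016364 mol
mass O = 0.4226 − (0.19661 + 0.016495) = 0.20949 g → mol O = 0.20949 ÷ 15.999 = 0.013094 mol
Divide by the smallest (0.013094 mol): C 1.250, H 1.250, O 1.000
Multiplying each by 4 gives whole numbers: C 5.00, H 5.00, O 4.00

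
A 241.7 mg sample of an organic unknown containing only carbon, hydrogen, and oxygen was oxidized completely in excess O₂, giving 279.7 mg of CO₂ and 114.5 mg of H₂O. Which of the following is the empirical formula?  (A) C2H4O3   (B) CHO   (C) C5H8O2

mol C = 0.2797 g CO₂ ÷ 44.009 g/mol = 0.0063555 mol
mol H = 2 × 0.1145 g H₂O ÷ 18.015 g/mol = 0.012712 mol
mass O = 0.2417 − (0.076336 + 0.012813) = 0.15255 g → mol O = 0.15255 ÷ 15.999 = 0.0095350 mol
Divide by the smallest (0.0063555 mol): C 1.000, H 2.000, O 1.500
Multiplying each by 2 gives whole numbers: C 2.00, H 4.00, O 3.00

(A) C2H4O3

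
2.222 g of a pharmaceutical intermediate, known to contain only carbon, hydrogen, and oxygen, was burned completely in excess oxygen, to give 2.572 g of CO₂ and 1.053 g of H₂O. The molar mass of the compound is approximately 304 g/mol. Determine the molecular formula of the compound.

C8H16O12

mol C = 2.572 g CO₂ ÷ 44.009 g/mol = 0.058443 mol
mol H = 2 × 1.053 g H₂O ÷ 18.015 g/mol = 0.11690 mol
mass O = 2.222 − (0.70195 + 0.11784) = 1.4022 g → mol O = 1.4022 ÷ 15.999 = 0.087643 mol
Divide by the smallest (0.058443 mol): C 1.000, H 2.000, O 1.500
Multiplying each by 2 gives whole numbers: C 2.00, H 4.00, O 3.00
Empirical formula: C2H4O3
Empirical-formula mass = 76.05 g/mol; 304 ÷ 76.05 ≈ 4, so the molecular formula is C8H16O12.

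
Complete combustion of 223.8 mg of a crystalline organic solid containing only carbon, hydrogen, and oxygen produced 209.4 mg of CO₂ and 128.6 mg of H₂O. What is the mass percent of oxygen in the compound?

mol C = 0.2094 g CO₂ ÷ 44.009 g/mol = 0.0047581 mol
mol H = 2 × 0.1286 g H₂O ÷ 18.015 g/mol = 0.014277 mol
mass O = 0.2238 − (0.057150 + 0.014391) = 0.15226 g → mol O = 0.15226 ÷ 15.999 = 0.0095168 mol
mass % O = 0.15226 g ÷ 0.2238 g × 100%

68.03%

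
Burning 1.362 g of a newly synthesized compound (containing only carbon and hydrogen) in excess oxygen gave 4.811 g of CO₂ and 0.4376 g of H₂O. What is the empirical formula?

mol C = 4.811 g CO₂ ÷ 44.009 g/mol = 0.10932 mol
mol H = 2 × 0.4376 g H₂O ÷ 18.015 g/mol = 0.048582 mol
Divide by the smallest (0.048582 mol): C 2.250, H 1.000
Multiplying each by 4 gives whole numbers: C 9.00, H 4.00

C9H4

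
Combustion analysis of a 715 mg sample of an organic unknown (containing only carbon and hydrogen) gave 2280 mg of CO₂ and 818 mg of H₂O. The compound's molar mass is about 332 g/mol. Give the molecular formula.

mol C = 2.28 g CO₂ ÷ 44.009 g/mol = 0.05181 mol
mol H = 2 × 0.818 g H₂O ÷ 18.015 g/mol = 0.09081 mol
Divide by the smallest (0.05181 mol): C 1.000, H 1.753
Multiplying each by 4 gives whole numbers: C 4.00, H 7.01
Empirical formula: C4H7
Empirical-formula mass = 55.10 g/mol; 332 ÷ 55.10 ≈ 6, so the molecular formula is C24H42.

C24H42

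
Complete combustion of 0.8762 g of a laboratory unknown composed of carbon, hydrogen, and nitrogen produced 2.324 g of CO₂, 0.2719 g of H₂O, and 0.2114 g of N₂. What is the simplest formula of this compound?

C7H4N2

mol C = 2.324 g CO₂ ÷ 44.009 g/mol = 0.052807 mol
mol H = 2 × 0.2719 g H₂O ÷ 18.015 g/mol = 0.030186 mol
mol N = 2 × 0.2114 g N₂ ÷ 28.014 g/mol = 0.015092 mol
Divide by the smallest (0.015092 mol): C 3.499, H 2.000, N 1.000
Multiplying each by 2 gives whole numbers: C 7.00, H 4.00, N 2.00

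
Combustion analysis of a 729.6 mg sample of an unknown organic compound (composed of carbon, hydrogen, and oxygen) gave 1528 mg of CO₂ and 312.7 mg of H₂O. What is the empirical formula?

mol C = 1.528 g CO₂ ÷ 44.009 g/mol = 0.034720 mol
mol H = 2 × 0.3127 g H₂O ÷ 18.015 g/mol = 0.034716 mol
mass O = 0.7296 − (0.41702 + 0.034993) = 0.27758 g → mol O = 0.27758 ÷ 15.999 = 0.017350 mol
Divide by the smallest (0.017350 mol): C 2.001, H 2.001, O 1.000

C2H2O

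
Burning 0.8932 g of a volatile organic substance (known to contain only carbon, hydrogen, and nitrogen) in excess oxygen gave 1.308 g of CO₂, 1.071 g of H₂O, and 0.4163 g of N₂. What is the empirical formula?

mol C = 1.308 g CO₂ ÷ 44.009 g/mol = 0.029721 mol
mol H = 2 × 1.071 g H₂O ÷ 18.015 g/mol = 0.11890 mol
mol N = 2 × 0.4163 g N₂ ÷ 28.014 g/mol = 0.029721 mol
Divide by the smallest (0.029721 mol): C 1.000, H 4.001, N 1.000

CH4N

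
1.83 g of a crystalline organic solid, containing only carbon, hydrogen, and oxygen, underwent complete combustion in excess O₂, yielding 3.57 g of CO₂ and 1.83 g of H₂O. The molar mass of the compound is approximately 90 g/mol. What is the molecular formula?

C4H10O2

mol C = 3.57 g CO₂ ÷ 44.009 g/mol = 0.08112 mol
mol H = 2 × 1.83 g H₂O ÷ 18.015 g/mol = 0.2032 mol
mass O = 1.83 − (0.9743 + 0.2048) = 0.6509 g → mol O = 0.6509 ÷ 15.999 = 0.04068 mol
Divide by the smallest (0.04068 mol): C 1.994, H 4.994, O 1.000
Empirical formula: C2H5O
Empirical-formula mass = 45.06 g/mol; 90 ÷ 45.06 ≈ 2, so the molecular formula is C4H10O2.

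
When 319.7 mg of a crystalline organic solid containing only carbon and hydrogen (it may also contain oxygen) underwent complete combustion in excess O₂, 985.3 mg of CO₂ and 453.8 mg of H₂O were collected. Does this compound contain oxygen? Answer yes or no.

mol C = 0.9853 g CO₂ ÷ 44.009 g/mol = 0.022389 mol
mol H = 2 × 0.4538 g H₂O ÷ 18.015 g/mol = 0.050380 mol
C and H together account for 0.31969 g — essentially the entire 0.3197 g sample — so the compound contains no oxygen.

no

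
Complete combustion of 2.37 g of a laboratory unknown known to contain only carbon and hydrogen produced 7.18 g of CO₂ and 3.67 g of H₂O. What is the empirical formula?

C2H5

mol C = 7.18 g CO₂ ÷ 44.009 g/mol = 0.1631 mol
mol H = 2 × 3.67 g H₂O ÷ 18.015 g/mol = 0.4074 mol
Divide by the smallest (0.1631 mol): C 1.000, H 2.497
Multiplying each by 2 gives whole numbers: C 2.00, H 4.99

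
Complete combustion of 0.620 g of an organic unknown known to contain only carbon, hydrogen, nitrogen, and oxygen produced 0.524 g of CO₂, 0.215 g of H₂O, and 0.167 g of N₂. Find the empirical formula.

mol C = 0.524 g CO₂ ÷ 44.009 g/mol = 0.01191 mol
mol H = 2 × 0.215 g H₂O ÷ 18.015 g/mol = 0.02387 mol
mol N = 2 × 0.167 g N₂ ÷ 28.014 g/mol = 0.01192 mol
mass O = 0.620 − (0.1430 + 0.02406 + 0.1670) = 0.2859 g → mol O = 0.2859 ÷ 15.999 = 0.01787 mol
Divide by the smallest (0.01191 mol): C 1.000, H 2.005, N 1.001, O 1.501
Multiplying each by 2 gives whole numbers: C 2.00, H 4.01, N 2.00, O 3.00

C2H4N2O3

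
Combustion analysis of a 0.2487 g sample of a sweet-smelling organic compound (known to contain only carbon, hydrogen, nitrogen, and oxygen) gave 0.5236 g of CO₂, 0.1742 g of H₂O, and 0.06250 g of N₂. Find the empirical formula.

C8H13N3O

mol C = 0.5236 g CO₂ ÷ 44.009 g/mol = 0.011898 mol
mol H = 2 × 0.1742 g H₂O ÷ 18.015 g/mol = 0.019339 mol
mol N = 2 × 0.06250 g N₂ ÷ 28.014 g/mol = 0.0044621 mol
mass O = 0.2487 − (0.14290 + 0.019494 + 0.062500) = 0.023804 g → mol O = 0.023804 ÷ 15.999 = 0.0014879 mol
Divide by the smallest (0.0014879 mol): C 7.996, H 12.998, N 2.999, O 1.000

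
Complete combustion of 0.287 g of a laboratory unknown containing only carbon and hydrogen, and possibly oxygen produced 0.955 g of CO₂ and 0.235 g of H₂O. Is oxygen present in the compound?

mol C = 0.955 g CO₂ ÷ 44.009 g/mol = 0.02170 mol
mol H = 2 × 0.235 g H₂O ÷ 18.015 g/mol = 0.02609 mol
C and H together account for 0.2869 g — essentially the entire 0.287 g sample — so the compound contains no oxygen.

no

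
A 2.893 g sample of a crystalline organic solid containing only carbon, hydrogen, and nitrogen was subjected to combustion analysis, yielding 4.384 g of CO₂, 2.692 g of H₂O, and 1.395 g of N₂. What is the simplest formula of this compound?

CH3N

mol C = 4.384 g CO₂ ÷ 44.009 g/mol = 0.099616 mol
mol H = 2 × 2.692 g H₂O ÷ 18.015 g/mol = 0.29886 mol
mol N = 2 × 1.395 g N₂ ÷ 28.014 g/mol = 0.099593 mol
Divide by the smallest (0.099593 mol): C 1.000, H 3.001, N 1.000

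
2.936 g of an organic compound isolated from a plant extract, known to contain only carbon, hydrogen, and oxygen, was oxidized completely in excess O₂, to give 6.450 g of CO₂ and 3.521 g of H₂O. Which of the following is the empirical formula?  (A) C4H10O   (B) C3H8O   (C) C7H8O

mol C = 6.450 g CO₂ ÷ 44.009 g/mol = 0.14656 mol
mol H = 2 × 3.521 g H₂O ÷ 18.015 g/mol = 0.39090 mol
mass O = 2.936 − (1.7603 + 0.39402) = 0.78163 g → mol O = 0.78163 ÷ 15.999 = 0.048855 mol
Divide by the smallest (0.048855 mol): C 3.000, H 8.001, O 1.000

(B) C3H8O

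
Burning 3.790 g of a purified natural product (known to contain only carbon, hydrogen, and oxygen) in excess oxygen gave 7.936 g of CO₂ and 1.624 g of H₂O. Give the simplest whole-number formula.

mol C = 7.936 g CO₂ ÷ 44.009 g/mol = 0.18033 mol
mol H = 2 × 1.624 g H₂O ÷ 18.015 g/mol = 0.18029 mol
mass O = 3.790 − (2.1659 + 0.18174) = 1.4424 g → mol O = 1.4424 ÷ 15.999 = 0.090153 mol
Divide by the smallest (0.090153 mol): C 2.000, H 2.000, O 1.000

C2H2O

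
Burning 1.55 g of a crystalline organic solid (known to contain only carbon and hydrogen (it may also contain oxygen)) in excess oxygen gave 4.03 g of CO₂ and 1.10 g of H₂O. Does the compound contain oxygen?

yes

mol C = 4.03 g CO₂ ÷ 44.009 g/mol = 0.09157 mol
mol H = 2 × 1.10 g H₂O ÷ 18.015 g/mol = 0.1221 mol
C and H account for only 1.223 g of the 1.55 g sample; the remaining 0.3270 g must be oxygen.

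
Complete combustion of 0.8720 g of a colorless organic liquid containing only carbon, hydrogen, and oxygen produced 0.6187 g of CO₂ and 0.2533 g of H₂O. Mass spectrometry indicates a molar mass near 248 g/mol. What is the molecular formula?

mol C = 0.6187 g CO₂ ÷ 44.009 g/mol = 0.014058 mol
mol H = 2 × 0.2533 g H₂O ÷ 18.015 g/mol = 0.028121 mol
mass O = 0.8720 − (0.16886 + 0.028346) = 0.67480 g → mol O = 0.67480 ÷ 15.999 = 0.042177 mol
Divide by the smallest (0.014058 mol): C 1.000, H 2.000, O 3.000
Empirical formula: CH2O3
Empirical-formula mass = 62.02 g/mol; 248 ÷ 62.02 ≈ 4, so the molecular formula is C4H8O12.

C4H8O12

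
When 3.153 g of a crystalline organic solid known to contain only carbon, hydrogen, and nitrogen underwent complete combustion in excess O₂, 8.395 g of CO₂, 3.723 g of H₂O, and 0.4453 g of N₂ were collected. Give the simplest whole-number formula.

C6H13N

mol C = 8.395 g CO₂ ÷ 44.009 g/mol = 0.19076 mol
mol H = 2 × 3.723 g H₂O ÷ 18.015 g/mol = 0.41332 mol
mol N = 2 × 0.4453 g N₂ ÷ 28.014 g/mol = 0.031791 mol
Divide by the smallest (0.031791 mol): C 6.000, H 13.001, N 1.000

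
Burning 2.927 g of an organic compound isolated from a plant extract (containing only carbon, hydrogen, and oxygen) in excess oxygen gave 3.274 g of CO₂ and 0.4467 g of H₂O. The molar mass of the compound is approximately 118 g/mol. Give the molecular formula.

mol C = 3.274 g CO₂ ÷ 44.009 g/mol = 0.074394 mol
mol H = 2 × 0.4467 g H₂O ÷ 18.015 g/mol = 0.049592 mol
mass O = 2.927 − (0.89354 + 0.049989) = 1.9835 g → mol O = 1.9835 ÷ 15.999 = 0.12397 mol
Divide by the smallest (0.049592 mol): C 1.500, H 1.000, O 2.500
Multiplying each by 2 gives whole numbers: C 3.00, H 2.00, O 5.00
Empirical formula: C3H2O5
Empirical-formula mass = 118.04 g/mol; 118 ÷ 118.04 ≈ 1, so the molecular formula is C3H2O5.

C3H2O5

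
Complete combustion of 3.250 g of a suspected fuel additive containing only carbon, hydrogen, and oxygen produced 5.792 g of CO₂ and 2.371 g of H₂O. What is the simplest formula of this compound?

mol C = 5.792 g CO₂ ÷ 44.009 g/mol = 0.13161 mol
mol H = 2 × 2.371 g H₂O ÷ 18.015 g/mol = 0.26323 mol
mass O = 3.250 − (1.5808 + 0.26533) = 1.4039 g → mol O = 1.4039 ÷ 15.999 = 0.087750 mol
Divide by the smallest (0.087750 mol): C 1.500, H 3.000, O 1.000
Multiplying each by 2 gives whole numbers: C 3.00, H 6.00, O 2.00

C3H6O2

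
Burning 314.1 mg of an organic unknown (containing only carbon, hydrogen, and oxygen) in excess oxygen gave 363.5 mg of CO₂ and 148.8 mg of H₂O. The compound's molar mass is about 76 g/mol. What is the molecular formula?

C2H4O3

mol C = 0.3635 g CO₂ ÷ 44.009 g/mol = 0.0082597 mol
mol H = 2 × 0.1488 g H₂O ÷ 18.015 g/mol = 0.016520 mol
mass O = 0.3141 − (0.099207 + 0.016652) = 0.19824 g → mol O = 0.19824 ÷ 15.999 = 0.012391 mol
Divide by the smallest (0.0082597 mol): C 1.000, H 2.000, O 1.500
Multiplying each by 2 gives whole numbers: C 2.00, H 4.00, O 3.00
Empirical formula: C2H4O3
Empirical-formula mass = 76.05 g/mol; 76 ÷ 76.05 ≈ 1, so the molecular formula is C2H4O3.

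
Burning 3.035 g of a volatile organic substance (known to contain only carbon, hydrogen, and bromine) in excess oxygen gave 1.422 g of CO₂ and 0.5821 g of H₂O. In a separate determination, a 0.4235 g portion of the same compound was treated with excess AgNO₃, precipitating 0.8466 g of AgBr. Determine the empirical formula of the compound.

mol C = 1.422 g CO₂ ÷ 44.009 g/mol = 0.032312 mol
mol H = 2 × 0.5821 g H₂O ÷ 18.015 g/mol = 0.064624 mol
From the AgBr data: mol Br per gram of compound = (0.8466 ÷ 187.772) ÷ 0.4235 = 0.010646 mol/g, so in the 3.035 g combustion sample mol Br = 0.032311 mol
Divide by the smallest (0.032311 mol): C 1.000, H 2.000, Br 1.000

CH2Br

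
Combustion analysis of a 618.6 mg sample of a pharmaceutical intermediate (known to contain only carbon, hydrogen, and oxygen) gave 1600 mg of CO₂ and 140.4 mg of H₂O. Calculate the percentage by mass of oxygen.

mol C = 1.600 g CO₂ ÷ 44.009 g/mol = 0.036356 mol
mol H = 2 × 0.1404 g H₂O ÷ 18.015 g/mol = 0.015587 mol
mass O = 0.6186 − (0.43667 + 0.015712) = 0.16621 g → mol O = 0.16621 ÷ 15.999 = 0.010389 mol
mass % O = 0.16621 g ÷ 0.6186 g × 100%

26.87%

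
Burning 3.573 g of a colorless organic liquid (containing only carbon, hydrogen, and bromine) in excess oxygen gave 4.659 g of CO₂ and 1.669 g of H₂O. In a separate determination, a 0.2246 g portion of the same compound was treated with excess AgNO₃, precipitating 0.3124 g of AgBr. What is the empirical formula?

C4H7Br

mol C = 4.659 g CO₂ ÷ 44.009 g/mol = 0.10586 mol
mol H = 2 × 1.669 g H₂O ÷ 18.015 g/mol = 0.18529 mol
From the AgBr data: mol Br per gram of compound = (0.3124 ÷ 187.772) ÷ 0.2246 = 0.0074075 mol/g, so in the 3.573 g combustion sample mol Br = 0.026467 mol
Divide by the smallest (0.026467 mol): C 4.000, H 7.001, Br 1.000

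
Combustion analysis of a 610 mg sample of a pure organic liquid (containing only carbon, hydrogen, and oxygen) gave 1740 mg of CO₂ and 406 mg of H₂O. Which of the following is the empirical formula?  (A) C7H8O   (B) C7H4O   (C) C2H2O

mol C = 1.74 g CO₂ ÷ 44.009 g/mol = 0.03954 mol
mol H = 2 × 0.406 g H₂O ÷ 18.015 g/mol = 0.04507 mol
mass O = 0.610 − (0.4749 + 0.04543) = 0.08968 g → mol O = 0.08968 ÷ 15.999 = 0.005606 mol
Divide by the smallest (0.005606 mol): C 7.053, H 8.041, O 1.000

(A) C7H8O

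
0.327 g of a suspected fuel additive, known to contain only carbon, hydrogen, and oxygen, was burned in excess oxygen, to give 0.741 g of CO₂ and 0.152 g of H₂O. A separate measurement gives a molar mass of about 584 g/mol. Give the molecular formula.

C30H30O12

mol C = 0.741 g CO₂ ÷ 44.009 g/mol = 0.01684 mol
mol H = 2 × 0.152 g H₂O ÷ 18.015 g/mol = 0.01687 mol
mass O = 0.327 − (0.2022 + 0.01701) = 0.1078 g → mol O = 0.1078 ÷ 15.999 = 0.006735 mol
Divide by the smallest (0.006735 mol): C 2.500, H 2.505, O 1.000
Multiplying each by 2 gives whole numbers: C 5.00, H 5.01, O 2.00
Empirical formula: C5H5O2
Empirical-formula mass = 97.09 g/mol; 584 ÷ 97.09 ≈ 6, so the molecular formula is C30H30O12.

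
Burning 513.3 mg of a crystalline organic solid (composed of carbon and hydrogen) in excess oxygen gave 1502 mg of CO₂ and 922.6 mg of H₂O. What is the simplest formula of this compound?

CH3

mol C = 1.502 g CO₂ ÷ 44.009 g/mol = 0.034129 mol
mol H = 2 × 0.9226 g H₂O ÷ 18.015 g/mol = 0.10243 mol
Divide by the smallest (0.034129 mol): C 1.000, H 3.001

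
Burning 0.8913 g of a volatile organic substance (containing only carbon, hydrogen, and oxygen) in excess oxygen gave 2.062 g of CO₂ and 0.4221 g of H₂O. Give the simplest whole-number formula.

C8H8O3

mol C = 2.062 g CO₂ ÷ 44.009 g/mol = 0.046854 mol
mol H = 2 × 0.4221 g H₂O ÷ 18.015 g/mol = 0.046861 mol
mass O = 0.8913 − (0.56276 + 0.047236) = 0.28130 g → mol O = 0.28130 ÷ 15.999 = 0.017582 mol
Divide by the smallest (0.017582 mol): C 2.665, H 2.665, O 1.000
Multiplying each by 3 gives whole numbers: C 7.99, H 8.00, O 3.00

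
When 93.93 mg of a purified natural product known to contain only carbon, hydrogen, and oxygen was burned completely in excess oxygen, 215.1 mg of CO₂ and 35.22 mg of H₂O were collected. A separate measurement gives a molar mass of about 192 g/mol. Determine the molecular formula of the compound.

C10H8O4

mol C = 0.2151 g CO₂ ÷ 44.009 g/mol = 0.0048876 mol
mol H = 2 × 0.03522 g H₂O ÷ 18.015 g/mol = 0.0039101 mol
mass O = 0.09393 − (0.058705 + 0.0039414) = 0.031283 g → mol O = 0.031283 ÷ 15.999 = 0.0019553 mol
Divide by the smallest (0.0019553 mol): C 2.500, H 2.000, O 1.000
Multiplying each by 2 gives whole numbers: C 5.00, H 4.00, O 2.00
Empirical formula: C5H4O2
Empirical-formula mass = 96.08 g/mol; 192 ÷ 96.08 ≈ 2, so the molecular formula is C10H8O4.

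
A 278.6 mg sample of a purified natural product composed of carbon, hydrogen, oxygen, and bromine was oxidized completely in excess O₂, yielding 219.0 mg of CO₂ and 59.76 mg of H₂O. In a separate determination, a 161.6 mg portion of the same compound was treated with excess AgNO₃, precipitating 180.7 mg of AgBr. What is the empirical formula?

mol C = 0.2190 g CO₂ ÷ 44.009 g/mol = 0.0049763 mol
mol H = 2 × 0.05976 g H₂O ÷ 18.015 g/mol = 0.0066345 mol
From the AgBr data: mol Br per gram of compound = (0.1807 ÷ 187.772) ÷ 0.1616 = 0.0059551 mol/g, so in the 0.2786 g combustion sample mol Br = 0.0016591 mol
mass O = 0.2786 − (0.059770 + 0.0066875 + 0.13257) = 0.079576 g → mol O = 0.079576 ÷ 15.999 = 0.0049738 mol
Divide by the smallest (0.0016591 mol): C 2.999, H 3.999, Br 1.000, O 2.998

C3H4BrO3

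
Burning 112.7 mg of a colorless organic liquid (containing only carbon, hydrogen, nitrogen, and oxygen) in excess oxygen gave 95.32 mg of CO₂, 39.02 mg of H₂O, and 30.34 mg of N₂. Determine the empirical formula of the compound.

C2H4N2O3

mol C = 0.09532 g CO₂ ÷ 44.009 g/mol = 0.0021659 mol
mol H = 2 × 0.03902 g H₂O ÷ 18.015 g/mol = 0.0043319 mol
mol N = 2 × 0.03034 g N₂ ÷ 28.014 g/mol = 0.0021661 mol
mass O = 0.1127 − (0.026015 + 0.0043666 + 0.030340) = 0.051979 g → mol O = 0.051979 ÷ 15.999 = 0.0032489 mol
Divide by the smallest (0.0021659 mol): C 1.000, H 2.000, N 1.000, O 1.500
Multiplying each by 2 gives whole numbers: C 2.00, H 4.00, N 2.00, O 3.00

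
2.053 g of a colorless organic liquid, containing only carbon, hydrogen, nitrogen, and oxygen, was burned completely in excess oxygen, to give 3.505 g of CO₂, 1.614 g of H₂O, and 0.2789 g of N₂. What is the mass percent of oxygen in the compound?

mol C = 3.505 g CO₂ ÷ 44.009 g/mol = 0.079643 mol
mol H = 2 × 1.614 g H₂O ÷ 18.015 g/mol = 0.17918 mol
mol N = 2 × 0.2789 g N₂ ÷ 28.014 g/mol = 0.019911 mol
mass O = 2.053 − (0.95659 + 0.18062 + 0.27890) = 0.63689 g → mol O = 0.63689 ÷ 15.999 = 0.039808 mol
mass % O = 0.63689 g ÷ 2.053 g × 100%

31.02%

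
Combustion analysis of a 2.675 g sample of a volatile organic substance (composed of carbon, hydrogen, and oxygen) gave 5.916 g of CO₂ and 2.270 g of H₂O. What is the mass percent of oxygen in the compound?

30.14%

mol C = 5.916 g CO₂ ÷ 44.009 g/mol = 0.13443 mol
mol H = 2 × 2.270 g H₂O ÷ 18.015 g/mol = 0.25201 mol
mass O = 2.675 − (1.6146 + 0.25403) = 0.80637 g → mol O = 0.80637 ÷ 15.999 = 0.050401 mol
mass % O = 0.80637 g ÷ 2.675 g × 100%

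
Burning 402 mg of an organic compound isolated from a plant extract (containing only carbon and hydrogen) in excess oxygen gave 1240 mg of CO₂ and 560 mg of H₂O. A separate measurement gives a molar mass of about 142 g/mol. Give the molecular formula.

mol C = 1.24 g CO₂ ÷ 44.009 g/mol = 0.02818 mol
mol H = 2 × 0.560 g H₂O ÷ 18.015 g/mol = 0.06217 mol
Divide by the smallest (0.02818 mol): C 1.000, H 2.206
Multiplying each by 5 gives whole numbers: C 5.00, H 11.03
Empirical formula: C5H11
Empirical-formula mass = 71.14 g/mol; 142 ÷ 71.14 ≈ 2, so the molecular formula is C10H22.

C10H22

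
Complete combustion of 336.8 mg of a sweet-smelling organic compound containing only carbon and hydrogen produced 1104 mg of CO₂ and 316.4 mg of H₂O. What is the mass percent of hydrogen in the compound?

10.51%

mol C = 1.104 g CO₂ ÷ 44.009 g/mol = 0.025086 mol
mol H = 2 × 0.3164 g H₂O ÷ 18.015 g/mol = 0.035126 mol
mass % H = 0.035407 g ÷ 0.3368 g × 100%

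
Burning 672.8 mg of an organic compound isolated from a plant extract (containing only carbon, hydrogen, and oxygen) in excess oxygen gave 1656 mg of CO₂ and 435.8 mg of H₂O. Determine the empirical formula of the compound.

C7H9O2

mol C = 1.656 g CO₂ ÷ 44.009 g/mol = 0.037629 mol
mol H = 2 × 0.4358 g H₂O ÷ 18.015 g/mol = 0.048382 mol
mass O = 0.6728 − (0.45196 + 0.048769) = 0.17207 g → mol O = 0.17207 ÷ 15.999 = 0.010755 mol
Divide by the smallest (0.010755 mol): C 3.499, H 4.498, O 1.000
Multiplying each by 2 gives whole numbers: C 7.00, H 9.00, O 2.00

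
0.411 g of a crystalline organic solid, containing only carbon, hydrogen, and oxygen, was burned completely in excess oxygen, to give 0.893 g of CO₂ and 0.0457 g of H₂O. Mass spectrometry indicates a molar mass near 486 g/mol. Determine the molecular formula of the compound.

mol C = 0.893 g CO₂ ÷ 44.009 g/mol = 0.02029 mol
mol H = 2 × 0.0457 g H₂O ÷ 18.015 g/mol = 0.005074 mol
mass O = 0.411 − (0.2437 + 0.005114) = 0.1622 g → mol O = 0.1622 ÷ 15.999 = 0.01014 mol
Divide by the smallest (0.005074 mol): C 3.999, H 1.000, O 1.998
Empirical formula: C4HO2
Empirical-formula mass = 81.05 g/mol; 486 ÷ 81.05 ≈ 6, so the molecular formula is C24H6O12.

C24H6O12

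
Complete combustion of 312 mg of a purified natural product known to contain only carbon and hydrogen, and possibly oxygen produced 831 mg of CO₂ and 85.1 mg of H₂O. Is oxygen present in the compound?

mol C = 0.831 g CO₂ ÷ 44.009 g/mol = 0.01888 mol
mol H = 2 × 0.0851 g H₂O ÷ 18.015 g/mol = 0.009448 mol
C and H account for only 0.2363 g of the 0.312 g sample; the remaining 0.07568 g must be oxygen.

yes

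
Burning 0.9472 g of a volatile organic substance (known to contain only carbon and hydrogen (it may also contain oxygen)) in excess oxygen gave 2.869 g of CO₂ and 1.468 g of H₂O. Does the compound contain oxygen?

mol C = 2.869 g CO₂ ÷ 44.009 g/mol = 0.065191 mol
mol H = 2 × 1.468 g H₂O ÷ 18.015 g/mol = 0.16298 mol
C and H together account for 0.94729 g — essentially the entire 0.9472 g sample — so the compound contains no oxygen.

no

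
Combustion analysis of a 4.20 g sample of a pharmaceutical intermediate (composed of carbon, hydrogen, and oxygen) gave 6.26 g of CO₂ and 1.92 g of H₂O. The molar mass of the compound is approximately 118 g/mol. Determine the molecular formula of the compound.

C4H6O4

mol C = 6.26 g CO₂ ÷ 44.009 g/mol = 0.1422 mol
mol H = 2 × 1.92 g H₂O ÷ 18.015 g/mol = 0.2132 mol
mass O = 4.20 − (1.708 + 0.2149) = 2.277 g → mol O = 2.277 ÷ 15.999 = 0.1423 mol
Divide by the smallest (0.1422 mol): C 1.000, H 1.499, O 1.000
Multiplying each by 2 gives whole numbers: C 2.00, H 3.00, O 2.00
Empirical formula: C2H3O2
Empirical-formula mass = 59.04 g/mol; 118 ÷ 59.04 ≈ 2, so the molecular formula is C4H6O4.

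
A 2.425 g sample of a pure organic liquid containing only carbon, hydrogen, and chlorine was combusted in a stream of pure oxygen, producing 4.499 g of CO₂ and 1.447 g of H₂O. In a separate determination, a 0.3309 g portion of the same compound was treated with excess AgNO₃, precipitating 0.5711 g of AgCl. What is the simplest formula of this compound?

C7H11Cl2

mol C = 4.499 g CO₂ ÷ 44.009 g/mol = 0.10223 mol
mol H = 2 × 1.447 g H₂O ÷ 18.015 g/mol = 0.16064 mol
From the AgCl data: mol Cl per gram of compound = (0.5711 ÷ 143.318) ÷ 0.3309 = 0.012042 mol/g, so in the 2.425 g combustion sample mol Cl = 0.029203 mol
Divide by the smallest (0.029203 mol): C 3.501, H 5.501, Cl 1.000
Multiplying each by 2 gives whole numbers: C 7.00, H 11.00, Cl 2.00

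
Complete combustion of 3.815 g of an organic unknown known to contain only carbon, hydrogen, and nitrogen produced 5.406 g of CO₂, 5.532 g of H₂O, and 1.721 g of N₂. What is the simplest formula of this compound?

mol C = 5.406 g CO₂ ÷ 44.009 g/mol = 0.12284 mol
mol H = 2 × 5.532 g H₂O ÷ 18.015 g/mol = 0.61415 mol
mol N = 2 × 1.721 g N₂ ÷ 28.014 g/mol = 0.12287 mol
Divide by the smallest (0.12284 mol): C 1.000, H 5.000, N 1.000

CH5N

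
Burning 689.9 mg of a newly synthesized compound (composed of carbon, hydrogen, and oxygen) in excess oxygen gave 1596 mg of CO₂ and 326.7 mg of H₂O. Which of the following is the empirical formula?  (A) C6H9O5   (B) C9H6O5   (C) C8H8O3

(C) C8H8O3

mol C = 1.596 g CO₂ ÷ 44.009 g/mol = 0.036265 mol
mol H = 2 × 0.3267 g H₂O ÷ 18.015 g/mol = 0.036270 mol
mass O = 0.6899 − (0.43558 + 0.036560) = 0.21776 g → mol O = 0.21776 ÷ 15.999 = 0.013611 mol
Divide by the smallest (0.013611 mol): C 2.664, H 2.665, O 1.000
Multiplying each by 3 gives whole numbers: C 7.99, H 7.99, O 3.00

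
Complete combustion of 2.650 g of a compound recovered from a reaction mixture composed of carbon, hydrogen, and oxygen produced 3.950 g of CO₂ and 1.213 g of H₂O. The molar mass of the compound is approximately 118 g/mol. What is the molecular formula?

C4H6O4

mol C = 3.950 g CO₂ ÷ 44.009 g/mol = 0.089754 mol
mol H = 2 × 1.213 g H₂O ÷ 18.015 g/mol = 0.13467 mol
mass O = 2.650 − (1.0780 + 0.13574) = 1.4362 g → mol O = 1.4362 ÷ 15.999 = 0.089769 mol
Divide by the smallest (0.089754 mol): C 1.000, H 1.500, O 1.000
Multiplying each by 2 gives whole numbers: C 2.00, H 3.00, O 2.00
Empirical formula: C2H3O2
Empirical-formula mass = 59.04 g/mol; 118 ÷ 59.04 ≈ 2, so the molecular formula is C4H6O4.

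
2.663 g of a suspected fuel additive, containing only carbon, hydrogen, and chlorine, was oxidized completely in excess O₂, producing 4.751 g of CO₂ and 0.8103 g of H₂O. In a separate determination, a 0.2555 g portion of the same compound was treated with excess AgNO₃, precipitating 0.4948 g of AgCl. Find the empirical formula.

mol C = 4.751 g CO₂ ÷ 44.009 g/mol = 0.10796 mol
mol H = 2 × 0.8103 g H₂O ÷ 18.015 g/mol = 0.089958 mol
From the AgCl data: mol Cl per gram of compound = (0.4948 ÷ 143.318) ÷ 0.2555 = 0.013513 mol/g, so in the 2.663 g combustion sample mol Cl = 0.035984 mol
Divide by the smallest (0.035984 mol): C 3.000, H 2.500, Cl 1.000
Multiplying each by 2 gives whole numbers: C 6.00, H 5.00, Cl 2.00

C6H5Cl2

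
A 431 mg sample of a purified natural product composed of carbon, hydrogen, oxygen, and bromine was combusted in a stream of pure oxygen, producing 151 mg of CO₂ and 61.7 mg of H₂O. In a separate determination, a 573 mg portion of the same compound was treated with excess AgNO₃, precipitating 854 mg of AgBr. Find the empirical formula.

mol C = 0.151 g CO₂ ÷ 44.009 g/mol = 0.003431 mol
mol H = 2 × 0.0617 g H₂O ÷ 18.015 g/mol = 0.006850 mol
From the AgBr data: mol Br per gram of compound = (0.854 ÷ 187.772) ÷ 0.573 = 0.007937 mol/g, so in the 0.431 g combustion sample mol Br = 0.003421 mol
mass O = 0.431 − (0.04121 + 0.006905 + 0.2733) = 0.1095 g → mol O = 0.1095 ÷ 15.999 = 0.006846 mol
Divide by the smallest (0.003421 mol): C 1.003, H 2.002, Br 1.000, O 2.001

CH2BrO2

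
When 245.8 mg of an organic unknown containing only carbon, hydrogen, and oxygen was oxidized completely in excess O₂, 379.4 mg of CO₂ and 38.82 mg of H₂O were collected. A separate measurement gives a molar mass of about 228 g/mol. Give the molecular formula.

C8H4O8

mol C = 0.3794 g CO₂ ÷ 44.009 g/mol = 0.0086210 mol
mol H = 2 × 0.03882 g H₂O ÷ 18.015 g/mol = 0.0043097 mol
mass O = 0.2458 − (0.10355 + 0.0043442) = 0.13791 g → mol O = 0.13791 ÷ 15.999 = 0.0086199 mol
Divide by the smallest (0.0043097 mol): C 2.000, H 1.000, O 2.000
Empirical formula: C2HO2
Empirical-formula mass = 57.03 g/mol; 228 ÷ 57.03 ≈ 4, so the molecular formula is C8H4O8.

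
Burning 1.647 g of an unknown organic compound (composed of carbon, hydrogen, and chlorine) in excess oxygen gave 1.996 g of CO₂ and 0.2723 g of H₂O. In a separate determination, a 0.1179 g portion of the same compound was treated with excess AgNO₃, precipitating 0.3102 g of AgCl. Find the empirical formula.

C3H2Cl2

mol C = 1.996 g CO₂ ÷ 44.009 g/mol = 0.045354 mol
mol H = 2 × 0.2723 g H₂O ÷ 18.015 g/mol = 0.030230 mol
From the AgCl data: mol Cl per gram of compound = (0.3102 ÷ 143.318) ÷ 0.1179 = 0.018358 mol/g, so in the 1.647 g combustion sample mol Cl = 0.030236 mol
Divide by the smallest (0.030230 mol): C 1.500, H 1.000, Cl 1.000
Multiplying each by 2 gives whole numbers: C 3.00, H 2.00, Cl 2.00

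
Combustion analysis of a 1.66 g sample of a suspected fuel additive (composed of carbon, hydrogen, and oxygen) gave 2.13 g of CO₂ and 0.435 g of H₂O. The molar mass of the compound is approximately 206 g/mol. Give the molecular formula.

C6H6O8

mol C = 2.13 g CO₂ ÷ 44.009 g/mol = 0.04840 mol
mol H = 2 × 0.435 g H₂O ÷ 18.015 g/mol = 0.04829 mol
mass O = 1.66 − (0.5813 + 0.04868) = 1.030 g → mol O = 1.030 ÷ 15.999 = 0.06438 mol
Divide by the smallest (0.04829 mol): C 1.002, H 1.000, O 1.333
Multiplying each by 3 gives whole numbers: C 3.01, H 3.00, O 4.00
Empirical formula: C3H3O4
Empirical-formula mass = 103.05 g/mol; 206 ÷ 103.05 ≈ 2, so the molecular formula is C6H6O8.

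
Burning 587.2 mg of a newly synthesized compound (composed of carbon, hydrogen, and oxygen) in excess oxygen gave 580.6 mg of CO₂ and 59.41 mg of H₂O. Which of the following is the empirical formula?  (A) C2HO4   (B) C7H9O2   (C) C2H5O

mol C = 0.5806 g CO₂ ÷ 44.009 g/mol = 0.013193 mol
mol H = 2 × 0.05941 g H₂O ÷ 18.015 g/mol = 0.0065956 mol
mass O = 0.5872 − (0.15846 + 0.0066484) = 0.42209 g → mol O = 0.42209 ÷ 15.999 = 0.026382 mol
Divide by the smallest (0.0065956 mol): C 2.000, H 1.000, O 4.000

(A) C2HO4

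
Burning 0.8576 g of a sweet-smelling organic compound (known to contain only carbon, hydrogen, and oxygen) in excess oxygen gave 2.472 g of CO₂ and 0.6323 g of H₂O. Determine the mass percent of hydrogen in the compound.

8.25%

mol C = 2.472 g CO₂ ÷ 44.009 g/mol = 0.056170 mol
mol H = 2 × 0.6323 g H₂O ÷ 18.015 g/mol = 0.070197 mol
mass O = 0.8576 − (0.67466 + 0.070759) = 0.11218 g → mol O = 0.11218 ÷ 15.999 = 0.0070117 mol
mass % H = 0.070759 g ÷ 0.8576 g × 100%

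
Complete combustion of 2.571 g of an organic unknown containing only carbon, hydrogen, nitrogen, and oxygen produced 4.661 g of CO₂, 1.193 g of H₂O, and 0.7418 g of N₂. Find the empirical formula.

C4H5N2O

mol C = 4.661 g CO₂ ÷ 44.009 g/mol = 0.10591 mol
mol H = 2 × 1.193 g H₂O ÷ 18.015 g/mol = 0.13245 mol
mol N = 2 × 0.7418 g N₂ ÷ 28.014 g/mol = 0.052959 mol
mass O = 2.571 − (1.2721 + 0.13350 + 0.74180) = 0.42361 g → mol O = 0.42361 ÷ 15.999 = 0.026477 mol
Divide by the smallest (0.026477 mol): C 4.000, H 5.002, N 2.000, O 1.000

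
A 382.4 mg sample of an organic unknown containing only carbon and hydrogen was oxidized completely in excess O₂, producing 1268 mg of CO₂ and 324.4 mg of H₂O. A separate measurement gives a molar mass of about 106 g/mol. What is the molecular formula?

mol C = 1.268 g CO₂ ÷ 44.009 g/mol = 0.028812 mol
mol H = 2 × 0.3244 g H₂O ÷ 18.015 g/mol = 0.036014 mol
Divide by the smallest (0.028812 mol): C 1.000, H 1.250
Multiplying each by 4 gives whole numbers: C 4.00, H 5.00
Empirical formula: C4H5
Empirical-formula mass = 53.08 g/mol; 106 ÷ 53.08 ≈ 2, so the molecular formula is C8H10.

C8H10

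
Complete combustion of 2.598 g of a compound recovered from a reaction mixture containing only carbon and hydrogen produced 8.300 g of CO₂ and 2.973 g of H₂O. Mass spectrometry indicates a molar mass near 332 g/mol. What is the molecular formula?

mol C = 8.300 g CO₂ ÷ 44.009 g/mol = 0.18860 mol
mol H = 2 × 2.973 g H₂O ÷ 18.015 g/mol = 0.33006 mol
Divide by the smallest (0.18860 mol): C 1.000, H 1.750
Multiplying each by 4 gives whole numbers: C 4.00, H 7.00
Empirical formula: C4H7
Empirical-formula mass = 55.10 g/mol; 332 ÷ 55.10 ≈ 6, so the molecular formula is C24H42.

C24H42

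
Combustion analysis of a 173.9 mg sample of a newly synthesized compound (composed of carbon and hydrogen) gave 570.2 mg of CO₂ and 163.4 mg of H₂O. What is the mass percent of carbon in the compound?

89.49%

mol C = 0.5702 g CO₂ ÷ 44.009 g/mol = 0.012956 mol
mol H = 2 × 0.1634 g H₂O ÷ 18.015 g/mol = 0.018140 mol
mass % C = 0.15562 g ÷ 0.1739 g × 100%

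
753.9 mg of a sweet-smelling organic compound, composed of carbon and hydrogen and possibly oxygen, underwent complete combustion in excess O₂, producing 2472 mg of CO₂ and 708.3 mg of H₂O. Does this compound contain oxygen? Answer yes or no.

mol C = 2.472 g CO₂ ÷ 44.009 g/mol = 0.056170 mol
mol H = 2 × 0.7083 g H₂O ÷ 18.015 g/mol = 0.078634 mol
C and H together account for 0.75393 g — essentially the entire 0.7539 g sample — so the compound contains no oxygen.

no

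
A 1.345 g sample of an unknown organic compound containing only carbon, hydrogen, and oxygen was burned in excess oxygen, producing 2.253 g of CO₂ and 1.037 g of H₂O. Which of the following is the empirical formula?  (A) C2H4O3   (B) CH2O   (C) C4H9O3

mol C = 2.253 g CO₂ ÷ 44.009 g/mol = 0.051194 mol
mol H = 2 × 1.037 g H₂O ÷ 18.015 g/mol = 0.11513 mol
mass O = 1.345 − (0.61489 + 0.11605) = 0.61406 g → mol O = 0.61406 ÷ 15.999 = 0.038381 mol
Divide by the smallest (0.038381 mol): C 1.334, H 3.000, O 1.000
Multiplying each by 3 gives whole numbers: C 4.00, H 9.00, O 3.00

(C) C4H9O3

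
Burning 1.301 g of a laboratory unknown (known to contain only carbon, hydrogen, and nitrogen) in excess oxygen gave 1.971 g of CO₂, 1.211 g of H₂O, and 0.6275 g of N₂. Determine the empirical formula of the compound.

mol C = 1.971 g CO₂ ÷ 44.009 g/mol = 0.044786 mol
mol H = 2 × 1.211 g H₂O ÷ 18.015 g/mol = 0.13444 mol
mol N = 2 × 0.6275 g N₂ ÷ 28.014 g/mol = 0.044799 mol
Divide by the smallest (0.044786 mol): C 1.000, H 3.002, N 1.000

CH3N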